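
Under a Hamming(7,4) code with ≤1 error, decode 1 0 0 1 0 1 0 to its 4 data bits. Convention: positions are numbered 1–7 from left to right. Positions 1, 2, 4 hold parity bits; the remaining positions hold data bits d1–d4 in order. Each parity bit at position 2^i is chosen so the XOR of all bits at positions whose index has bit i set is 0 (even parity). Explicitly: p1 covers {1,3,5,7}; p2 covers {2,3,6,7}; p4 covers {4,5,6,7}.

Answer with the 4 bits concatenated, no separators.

1010

s1 (pos 1,3,5,7): 1⊕0⊕0⊕0 = 1
s2 (pos 2,3,6,7): 0⊕0⊕1⊕0 = 1
s4 (pos 4,5,6,7): 1⊕0⊕1⊕0 = 0
Syndrome s4…s1 = 011 → error at position 3.
Flip position 3: 1001010 → 1011010
Read data bits from positions 3,5,6,7: 1010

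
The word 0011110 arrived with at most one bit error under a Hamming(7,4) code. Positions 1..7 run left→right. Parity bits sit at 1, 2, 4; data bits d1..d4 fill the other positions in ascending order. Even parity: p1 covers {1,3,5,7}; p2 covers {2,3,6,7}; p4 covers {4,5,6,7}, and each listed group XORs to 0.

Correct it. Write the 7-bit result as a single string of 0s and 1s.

0010110

s1 (pos 1,3,5,7): 0⊕1⊕1⊕0 = 0
s2 (pos 2,3,6,7): 0⊕1⊕1⊕0 = 0
s4 (pos 4,5,6,7): 1⊕1⊕1⊕0 = 1
Syndrome s4…s1 = 100 → error at position 4.
Flip position 4: 0011110 → 0010110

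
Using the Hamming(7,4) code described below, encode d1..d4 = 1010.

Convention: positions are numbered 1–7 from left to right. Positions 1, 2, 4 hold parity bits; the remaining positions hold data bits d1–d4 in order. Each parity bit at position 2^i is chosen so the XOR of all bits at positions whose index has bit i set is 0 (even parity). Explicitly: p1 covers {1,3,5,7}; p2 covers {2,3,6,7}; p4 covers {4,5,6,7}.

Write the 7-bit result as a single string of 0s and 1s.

Place data at non-parity positions: p1 p2 1 p4 0 1 0
p1 (pos 1,3,5,7): XOR of data positions = 1⊕0⊕0 = 1
p2 (pos 2,3,6,7): XOR of data positions = 1⊕1⊕0 = 0
p4 (pos 4,5,6,7): XOR of data positions = 0⊕1⊕0 = 1
Codeword: 1011010

1011010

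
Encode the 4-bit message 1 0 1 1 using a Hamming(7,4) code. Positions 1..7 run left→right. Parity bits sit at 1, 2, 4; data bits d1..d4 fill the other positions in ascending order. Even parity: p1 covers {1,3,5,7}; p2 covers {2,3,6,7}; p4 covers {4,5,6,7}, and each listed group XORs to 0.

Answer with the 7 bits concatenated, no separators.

Place data at non-parity positions: p1 p2 1 p4 0 1 1
p1 (pos 1,3,5,7): XOR of data positions = 1⊕0⊕1 = 0
p2 (pos 2,3,6,7): XOR of data positions = 1⊕1⊕1 = 1
p4 (pos 4,5,6,7): XOR of data positions = 0⊕1⊕1 = 0
Codeword: 0110011

0110011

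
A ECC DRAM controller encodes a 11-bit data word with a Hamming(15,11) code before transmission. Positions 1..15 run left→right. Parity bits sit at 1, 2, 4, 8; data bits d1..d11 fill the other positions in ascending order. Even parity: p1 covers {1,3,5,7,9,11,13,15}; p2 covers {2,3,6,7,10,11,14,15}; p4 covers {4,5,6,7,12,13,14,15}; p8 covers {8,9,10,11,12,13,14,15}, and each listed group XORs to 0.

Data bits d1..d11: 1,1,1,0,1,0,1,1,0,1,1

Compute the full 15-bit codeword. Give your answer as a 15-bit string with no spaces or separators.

Place data at non-parity positions: p1 p2 1 p4 1 1 0 p8 1 0 1 1 0 1 1
p1 (pos 1,3,5,7,9,11,13,15): XOR of data positions = 1⊕1⊕0⊕1⊕1⊕0⊕1 = 1
p2 (pos 2,3,6,7,10,11,14,15): XOR of data positions = 1⊕1⊕0⊕0⊕1⊕1⊕1 = 1
p4 (pos 4,5,6,7,12,13,14,15): XOR of data positions = 1⊕1⊕0⊕1⊕0⊕1⊕1 = 1
p8 (pos 8,9,10,11,12,13,14,15): XOR of data positions = 1⊕0⊕1⊕1⊕0⊕1⊕1 = 1
Codeword: 111111011011011

111111011011011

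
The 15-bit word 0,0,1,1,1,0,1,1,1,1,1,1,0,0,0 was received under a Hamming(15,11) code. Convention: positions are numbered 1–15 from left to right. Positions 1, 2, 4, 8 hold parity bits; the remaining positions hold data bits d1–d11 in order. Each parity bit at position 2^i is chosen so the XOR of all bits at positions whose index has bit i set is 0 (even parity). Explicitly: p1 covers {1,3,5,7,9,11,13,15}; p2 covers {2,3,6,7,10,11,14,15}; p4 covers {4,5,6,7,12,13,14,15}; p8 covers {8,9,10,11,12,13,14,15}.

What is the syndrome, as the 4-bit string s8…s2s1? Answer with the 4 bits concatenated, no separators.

s1 (pos 1,3,5,7,9,11,13,15): 0⊕1⊕1⊕1⊕1⊕1⊕0⊕0 = 1
s2 (pos 2,3,6,7,10,11,14,15): 0⊕1⊕0⊕1⊕1⊕1⊕0⊕0 = 0
s4 (pos 4,5,6,7,12,13,14,15): 1⊕1⊕0⊕1⊕1⊕0⊕0⊕0 = 0
s8 (pos 8,9,10,11,12,13,14,15): 1⊕1⊕1⊕1⊕1⊕0⊕0⊕0 = 1
Syndrome s8…s1 = 1001 → error at position 9.

1001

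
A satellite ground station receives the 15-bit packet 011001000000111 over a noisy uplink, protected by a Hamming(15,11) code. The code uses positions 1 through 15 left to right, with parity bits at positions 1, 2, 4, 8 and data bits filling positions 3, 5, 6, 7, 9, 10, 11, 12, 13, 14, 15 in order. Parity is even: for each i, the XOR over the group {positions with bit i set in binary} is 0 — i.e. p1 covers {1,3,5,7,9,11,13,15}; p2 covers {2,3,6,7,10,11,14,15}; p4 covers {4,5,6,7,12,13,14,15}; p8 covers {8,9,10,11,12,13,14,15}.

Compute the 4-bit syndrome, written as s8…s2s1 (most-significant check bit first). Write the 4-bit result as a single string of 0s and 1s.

1011

s1 (pos 1,3,5,7,9,11,13,15): 0⊕1⊕0⊕0⊕0⊕0⊕1⊕1 = 1
s2 (pos 2,3,6,7,10,11,14,15): 1⊕1⊕1⊕0⊕0⊕0⊕1⊕1 = 1
s4 (pos 4,5,6,7,12,13,14,15): 0⊕0⊕1⊕0⊕0⊕1⊕1⊕1 = 0
s8 (pos 8,9,10,11,12,13,14,15): 0⊕0⊕0⊕0⊕0⊕1⊕1⊕1 = 1
Syndrome s8…s1 = 1011 → error at position 11.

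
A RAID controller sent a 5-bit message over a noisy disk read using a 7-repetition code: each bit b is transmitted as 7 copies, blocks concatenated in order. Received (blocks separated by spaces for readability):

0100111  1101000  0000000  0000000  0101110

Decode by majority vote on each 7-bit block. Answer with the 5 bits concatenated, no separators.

10001

Block 1 (0100111): 4 ones → 1
Block 2 (1101000): 3 ones → 0
Block 3 (0000000): 0 ones → 0
Block 4 (0000000): 0 ones → 0
Block 5 (0101110): 4 ones → 1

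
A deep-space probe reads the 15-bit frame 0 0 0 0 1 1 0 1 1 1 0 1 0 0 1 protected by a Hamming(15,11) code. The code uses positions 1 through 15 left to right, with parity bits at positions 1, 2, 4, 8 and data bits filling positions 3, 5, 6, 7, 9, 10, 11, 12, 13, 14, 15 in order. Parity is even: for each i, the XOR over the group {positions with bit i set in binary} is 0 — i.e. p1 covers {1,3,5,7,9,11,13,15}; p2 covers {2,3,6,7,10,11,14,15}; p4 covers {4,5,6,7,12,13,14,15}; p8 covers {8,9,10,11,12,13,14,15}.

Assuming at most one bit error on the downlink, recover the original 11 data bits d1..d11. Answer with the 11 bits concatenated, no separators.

s1 (pos 1,3,5,7,9,11,13,15): 0⊕0⊕1⊕0⊕1⊕0⊕0⊕1 = 1
s2 (pos 2,3,6,7,10,11,14,15): 0⊕0⊕1⊕0⊕1⊕0⊕0⊕1 = 1
s4 (pos 4,5,6,7,12,13,14,15): 0⊕1⊕1⊕0⊕1⊕0⊕0⊕1 = 0
s8 (pos 8,9,10,11,12,13,14,15): 1⊕1⊕1⊕0⊕1⊕0⊕0⊕1 = 1
Syndrome s8…s1 = 1011 → error at position 11.
Flip position 11: 000011011101001 → 000011011111001
Read data bits from positions 3,5,6,7,9,10,11,12,13,14,15: 01101111001

01101111001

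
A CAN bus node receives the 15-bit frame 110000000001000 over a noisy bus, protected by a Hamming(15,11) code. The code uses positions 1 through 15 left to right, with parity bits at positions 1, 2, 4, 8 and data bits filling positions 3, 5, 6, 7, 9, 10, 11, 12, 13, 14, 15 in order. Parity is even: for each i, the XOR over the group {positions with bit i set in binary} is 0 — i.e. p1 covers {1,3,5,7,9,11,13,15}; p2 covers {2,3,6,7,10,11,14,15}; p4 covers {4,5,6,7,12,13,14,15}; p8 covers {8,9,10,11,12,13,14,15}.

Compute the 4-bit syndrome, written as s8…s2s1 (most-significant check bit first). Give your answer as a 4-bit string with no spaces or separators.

1111

s1 (pos 1,3,5,7,9,11,13,15): 1⊕0⊕0⊕0⊕0⊕0⊕0⊕0 = 1
s2 (pos 2,3,6,7,10,11,14,15): 1⊕0⊕0⊕0⊕0⊕0⊕0⊕0 = 1
s4 (pos 4,5,6,7,12,13,14,15): 0⊕0⊕0⊕0⊕1⊕0⊕0⊕0 = 1
s8 (pos 8,9,10,11,12,13,14,15): 0⊕0⊕0⊕0⊕1⊕0⊕0⊕0 = 1
Syndrome s8…s1 = 1111 → error at position 15.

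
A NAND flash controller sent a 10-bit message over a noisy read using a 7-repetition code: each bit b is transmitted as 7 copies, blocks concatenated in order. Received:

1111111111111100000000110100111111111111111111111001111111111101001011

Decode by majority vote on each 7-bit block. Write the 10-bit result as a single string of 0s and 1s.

1100111111

Block 1 (1111111): 7 ones → 1
Block 2 (1111111): 7 ones → 1
Block 3 (0000000): 0 ones → 0
Block 4 (0110100): 3 ones → 0
Block 5 (1111111): 7 ones → 1
Block 6 (1111111): 7 ones → 1
Block 7 (1111111): 7 ones → 1
Block 8 (0011111): 5 ones → 1
Block 9 (1111110): 6 ones → 1
Block 10 (1001011): 4 ones → 1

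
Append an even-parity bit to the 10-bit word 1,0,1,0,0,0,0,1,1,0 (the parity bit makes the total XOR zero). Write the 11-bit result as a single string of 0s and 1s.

10100001100

XOR of the 10 data bits: 1⊕0⊕1⊕0⊕0⊕0⊕0⊕1⊕1⊕0 = 0
Parity bit = 0 (so all 11 bits XOR to 0).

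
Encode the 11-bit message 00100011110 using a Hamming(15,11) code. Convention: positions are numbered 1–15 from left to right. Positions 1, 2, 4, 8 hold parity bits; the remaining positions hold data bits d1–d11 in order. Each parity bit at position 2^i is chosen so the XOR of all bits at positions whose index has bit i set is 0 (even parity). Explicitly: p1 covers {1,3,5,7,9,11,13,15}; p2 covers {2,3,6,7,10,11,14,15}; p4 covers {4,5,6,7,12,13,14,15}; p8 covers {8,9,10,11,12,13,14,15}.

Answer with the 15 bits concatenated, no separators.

010001000011110

Place data at non-parity positions: p1 p2 0 p4 0 1 0 p8 0 0 1 1 1 1 0
p1 (pos 1,3,5,7,9,11,13,15): XOR of data positions = 0⊕0⊕0⊕0⊕1⊕1⊕0 = 0
p2 (pos 2,3,6,7,10,11,14,15): XOR of data positions = 0⊕1⊕0⊕0⊕1⊕1⊕0 = 1
p4 (pos 4,5,6,7,12,13,14,15): XOR of data positions = 0⊕1⊕0⊕1⊕1⊕1⊕0 = 0
p8 (pos 8,9,10,11,12,13,14,15): XOR of data positions = 0⊕0⊕1⊕1⊕1⊕1⊕0 = 0
Codeword: 010001000011110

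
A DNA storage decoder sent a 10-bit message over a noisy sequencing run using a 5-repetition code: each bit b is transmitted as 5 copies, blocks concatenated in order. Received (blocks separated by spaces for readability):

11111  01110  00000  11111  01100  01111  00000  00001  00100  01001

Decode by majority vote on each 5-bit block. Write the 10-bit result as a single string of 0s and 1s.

Block 1 (11111): 5 ones → 1
Block 2 (01110): 3 ones → 1
Block 3 (00000): 0 ones → 0
Block 4 (11111): 5 ones → 1
Block 5 (01100): 2 ones → 0
Block 6 (01111): 4 ones → 1
Block 7 (00000): 0 ones → 0
Block 8 (00001): 1 one → 0
Block 9 (00100): 1 one → 0
Block 10 (01001): 2 ones → 0

1101010000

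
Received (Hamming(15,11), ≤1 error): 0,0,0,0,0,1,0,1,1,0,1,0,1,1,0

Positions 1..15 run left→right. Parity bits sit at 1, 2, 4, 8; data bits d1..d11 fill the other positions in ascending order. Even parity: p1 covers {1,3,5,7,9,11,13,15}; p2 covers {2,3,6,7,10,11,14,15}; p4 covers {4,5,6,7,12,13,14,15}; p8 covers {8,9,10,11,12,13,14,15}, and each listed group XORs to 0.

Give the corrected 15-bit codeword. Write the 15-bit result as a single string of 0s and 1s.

s1 (pos 1,3,5,7,9,11,13,15): 0⊕0⊕0⊕0⊕1⊕1⊕1⊕0 = 1
s2 (pos 2,3,6,7,10,11,14,15): 0⊕0⊕1⊕0⊕0⊕1⊕1⊕0 = 1
s4 (pos 4,5,6,7,12,13,14,15): 0⊕0⊕1⊕0⊕0⊕1⊕1⊕0 = 1
s8 (pos 8,9,10,11,12,13,14,15): 1⊕1⊕0⊕1⊕0⊕1⊕1⊕0 = 1
Syndrome s8…s1 = 1111 → error at position 15.
Flip position 15: 000001011010110 → 000001011010111

000001011010111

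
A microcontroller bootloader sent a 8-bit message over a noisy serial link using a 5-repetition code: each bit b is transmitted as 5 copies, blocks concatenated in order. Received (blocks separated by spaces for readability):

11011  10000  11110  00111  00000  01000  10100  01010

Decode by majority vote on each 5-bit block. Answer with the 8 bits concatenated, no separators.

10110000

Block 1 (11011): 4 ones → 1
Block 2 (10000): 1 one → 0
Block 3 (11110): 4 ones → 1
Block 4 (00111): 3 ones → 1
Block 5 (00000): 0 ones → 0
Block 6 (01000): 1 one → 0
Block 7 (10100): 2 ones → 0
Block 8 (01010): 2 ones → 0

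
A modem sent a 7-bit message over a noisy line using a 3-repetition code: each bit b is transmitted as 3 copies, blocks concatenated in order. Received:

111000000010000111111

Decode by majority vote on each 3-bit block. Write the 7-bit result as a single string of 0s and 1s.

1000011

Block 1 (111): 3 ones → 1
Block 2 (000): 0 ones → 0
Block 3 (000): 0 ones → 0
Block 4 (010): 1 one → 0
Block 5 (000): 0 ones → 0
Block 6 (111): 3 ones → 1
Block 7 (111): 3 ones → 1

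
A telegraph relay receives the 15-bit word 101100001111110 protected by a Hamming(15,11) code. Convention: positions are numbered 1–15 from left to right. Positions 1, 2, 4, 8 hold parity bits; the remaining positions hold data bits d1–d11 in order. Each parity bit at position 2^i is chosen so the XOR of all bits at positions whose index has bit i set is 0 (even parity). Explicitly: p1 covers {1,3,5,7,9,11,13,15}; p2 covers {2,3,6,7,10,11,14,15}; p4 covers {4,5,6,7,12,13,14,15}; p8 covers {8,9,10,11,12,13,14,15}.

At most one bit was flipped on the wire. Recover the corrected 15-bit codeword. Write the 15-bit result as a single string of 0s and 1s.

s1 (pos 1,3,5,7,9,11,13,15): 1⊕1⊕0⊕0⊕1⊕1⊕1⊕0 = 1
s2 (pos 2,3,6,7,10,11,14,15): 0⊕1⊕0⊕0⊕1⊕1⊕1⊕0 = 0
s4 (pos 4,5,6,7,12,13,14,15): 1⊕0⊕0⊕0⊕1⊕1⊕1⊕0 = 0
s8 (pos 8,9,10,11,12,13,14,15): 0⊕1⊕1⊕1⊕1⊕1⊕1⊕0 = 0
Syndrome s8…s1 = 0001 → error at position 1.
Flip position 1: 101100001111110 → 001100001111110

001100001111110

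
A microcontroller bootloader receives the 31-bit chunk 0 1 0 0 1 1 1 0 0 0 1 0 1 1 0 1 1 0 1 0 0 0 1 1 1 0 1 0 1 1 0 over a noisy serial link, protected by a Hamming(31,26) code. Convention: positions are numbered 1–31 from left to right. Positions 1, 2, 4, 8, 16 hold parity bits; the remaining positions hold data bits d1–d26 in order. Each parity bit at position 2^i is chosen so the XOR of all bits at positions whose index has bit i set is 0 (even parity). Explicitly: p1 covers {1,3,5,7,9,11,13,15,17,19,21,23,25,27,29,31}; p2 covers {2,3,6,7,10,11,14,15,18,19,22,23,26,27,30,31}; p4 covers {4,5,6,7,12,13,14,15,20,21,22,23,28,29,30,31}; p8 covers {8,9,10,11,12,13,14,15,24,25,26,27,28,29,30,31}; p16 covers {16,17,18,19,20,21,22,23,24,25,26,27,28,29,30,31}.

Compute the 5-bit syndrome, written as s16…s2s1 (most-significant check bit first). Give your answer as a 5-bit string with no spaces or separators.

s1 (pos 1,3,5,7,9,11,13,15,17,19,21,23,25,27,29,31): 0⊕0⊕1⊕1⊕0⊕1⊕1⊕0⊕1⊕1⊕0⊕1⊕1⊕1⊕1⊕0 = 0
s2 (pos 2,3,6,7,10,11,14,15,18,19,22,23,26,27,30,31): 1⊕0⊕1⊕1⊕0⊕1⊕1⊕0⊕0⊕1⊕0⊕1⊕0⊕1⊕1⊕0 = 1
s4 (pos 4,5,6,7,12,13,14,15,20,21,22,23,28,29,30,31): 0⊕1⊕1⊕1⊕0⊕1⊕1⊕0⊕0⊕0⊕0⊕1⊕0⊕1⊕1⊕0 = 0
s8 (pos 8,9,10,11,12,13,14,15,24,25,26,27,28,29,30,31): 0⊕0⊕0⊕1⊕0⊕1⊕1⊕0⊕1⊕1⊕0⊕1⊕0⊕1⊕1⊕0 = 0
s16 (pos 16,17,18,19,20,21,22,23,24,25,26,27,28,29,30,31): 1⊕1⊕0⊕1⊕0⊕0⊕0⊕1⊕1⊕1⊕0⊕1⊕0⊕1⊕1⊕0 = 1
Syndrome s16…s1 = 10010 → error at position 18.

10010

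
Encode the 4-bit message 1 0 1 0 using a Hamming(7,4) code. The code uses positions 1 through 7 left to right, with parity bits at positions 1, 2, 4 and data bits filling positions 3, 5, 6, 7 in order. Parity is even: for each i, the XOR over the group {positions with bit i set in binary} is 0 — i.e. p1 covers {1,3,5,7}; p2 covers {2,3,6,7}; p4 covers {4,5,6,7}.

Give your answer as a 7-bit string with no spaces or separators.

Place data at non-parity positions: p1 p2 1 p4 0 1 0
p1 (pos 1,3,5,7): XOR of data positions = 1⊕0⊕0 = 1
p2 (pos 2,3,6,7): XOR of data positions = 1⊕1⊕0 = 0
p4 (pos 4,5,6,7): XOR of data positions = 0⊕1⊕0 = 1
Codeword: 1011010

1011010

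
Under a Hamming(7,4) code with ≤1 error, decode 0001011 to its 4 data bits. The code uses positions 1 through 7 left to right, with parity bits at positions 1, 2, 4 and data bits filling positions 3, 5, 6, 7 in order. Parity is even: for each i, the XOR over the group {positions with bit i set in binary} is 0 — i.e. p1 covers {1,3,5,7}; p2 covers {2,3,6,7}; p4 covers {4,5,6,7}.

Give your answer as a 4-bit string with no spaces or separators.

0111

s1 (pos 1,3,5,7): 0⊕0⊕0⊕1 = 1
s2 (pos 2,3,6,7): 0⊕0⊕1⊕1 = 0
s4 (pos 4,5,6,7): 1⊕0⊕1⊕1 = 1
Syndrome s4…s1 = 101 → error at position 5.
Flip position 5: 0001011 → 0001111
Read data bits from positions 3,5,6,7: 0111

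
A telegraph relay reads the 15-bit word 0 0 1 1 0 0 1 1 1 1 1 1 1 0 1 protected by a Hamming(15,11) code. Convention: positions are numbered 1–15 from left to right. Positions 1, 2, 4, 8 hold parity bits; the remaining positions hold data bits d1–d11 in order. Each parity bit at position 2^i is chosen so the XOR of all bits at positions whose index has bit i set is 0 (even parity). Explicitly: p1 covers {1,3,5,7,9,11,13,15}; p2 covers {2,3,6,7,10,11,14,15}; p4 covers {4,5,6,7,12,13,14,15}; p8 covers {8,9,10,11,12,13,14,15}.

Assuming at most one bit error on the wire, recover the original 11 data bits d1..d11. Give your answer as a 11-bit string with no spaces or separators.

s1 (pos 1,3,5,7,9,11,13,15): 0⊕1⊕0⊕1⊕1⊕1⊕1⊕1 = 0
s2 (pos 2,3,6,7,10,11,14,15): 0⊕1⊕0⊕1⊕1⊕1⊕0⊕1 = 1
s4 (pos 4,5,6,7,12,13,14,15): 1⊕0⊕0⊕1⊕1⊕1⊕0⊕1 = 1
s8 (pos 8,9,10,11,12,13,14,15): 1⊕1⊕1⊕1⊕1⊕1⊕0⊕1 = 1
Syndrome s8…s1 = 1110 → error at position 14.
Flip position 14: 001100111111101 → 001100111111111
Read data bits from positions 3,5,6,7,9,10,11,12,13,14,15: 10011111111

10011111111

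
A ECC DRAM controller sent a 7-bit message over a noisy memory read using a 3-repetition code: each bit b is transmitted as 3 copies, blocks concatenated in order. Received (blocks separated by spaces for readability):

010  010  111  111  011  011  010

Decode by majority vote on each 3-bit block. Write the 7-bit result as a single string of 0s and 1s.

Block 1 (010): 1 one → 0
Block 2 (010): 1 one → 0
Block 3 (111): 3 ones → 1
Block 4 (111): 3 ones → 1
Block 5 (011): 2 ones → 1
Block 6 (011): 2 ones → 1
Block 7 (010): 1 one → 0

0011110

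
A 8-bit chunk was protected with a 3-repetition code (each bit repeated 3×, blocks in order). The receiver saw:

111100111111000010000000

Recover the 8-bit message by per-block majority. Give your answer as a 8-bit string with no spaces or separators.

Block 1 (111): 3 ones → 1
Block 2 (100): 1 one → 0
Block 3 (111): 3 ones → 1
Block 4 (111): 3 ones → 1
Block 5 (000): 0 ones → 0
Block 6 (010): 1 one → 0
Block 7 (000): 0 ones → 0
Block 8 (000): 0 ones → 0

10110000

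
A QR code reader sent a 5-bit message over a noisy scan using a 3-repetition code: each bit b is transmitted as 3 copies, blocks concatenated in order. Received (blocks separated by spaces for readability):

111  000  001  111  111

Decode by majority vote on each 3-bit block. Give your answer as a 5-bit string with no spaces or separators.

10011

Block 1 (111): 3 ones → 1
Block 2 (000): 0 ones → 0
Block 3 (001): 1 one → 0
Block 4 (111): 3 ones → 1
Block 5 (111): 3 ones → 1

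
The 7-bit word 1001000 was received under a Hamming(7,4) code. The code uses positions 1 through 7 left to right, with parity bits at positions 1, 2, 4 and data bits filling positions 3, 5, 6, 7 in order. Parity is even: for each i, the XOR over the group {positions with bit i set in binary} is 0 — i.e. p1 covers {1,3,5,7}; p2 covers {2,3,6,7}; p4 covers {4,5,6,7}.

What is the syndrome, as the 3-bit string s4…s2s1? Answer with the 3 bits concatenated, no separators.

101

s1 (pos 1,3,5,7): 1⊕0⊕0⊕0 = 1
s2 (pos 2,3,6,7): 0⊕0⊕0⊕0 = 0
s4 (pos 4,5,6,7): 1⊕0⊕0⊕0 = 1
Syndrome s4…s1 = 101 → error at position 5.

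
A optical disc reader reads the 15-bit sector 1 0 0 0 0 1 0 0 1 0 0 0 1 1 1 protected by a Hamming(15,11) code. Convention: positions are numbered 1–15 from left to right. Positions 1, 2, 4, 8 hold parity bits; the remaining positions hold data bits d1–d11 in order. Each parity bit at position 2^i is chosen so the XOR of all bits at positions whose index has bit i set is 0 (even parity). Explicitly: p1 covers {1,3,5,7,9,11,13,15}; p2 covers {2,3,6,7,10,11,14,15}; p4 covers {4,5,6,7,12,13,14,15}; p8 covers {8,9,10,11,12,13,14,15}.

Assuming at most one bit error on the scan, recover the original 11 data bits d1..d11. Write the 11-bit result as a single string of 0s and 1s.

s1 (pos 1,3,5,7,9,11,13,15): 1⊕0⊕0⊕0⊕1⊕0⊕1⊕1 = 0
s2 (pos 2,3,6,7,10,11,14,15): 0⊕0⊕1⊕0⊕0⊕0⊕1⊕1 = 1
s4 (pos 4,5,6,7,12,13,14,15): 0⊕0⊕1⊕0⊕0⊕1⊕1⊕1 = 0
s8 (pos 8,9,10,11,12,13,14,15): 0⊕1⊕0⊕0⊕0⊕1⊕1⊕1 = 0
Syndrome s8…s1 = 0010 → error at position 2.
Flip position 2: 100001001000111 → 110001001000111
Read data bits from positions 3,5,6,7,9,10,11,12,13,14,15: 00101000111

00101000111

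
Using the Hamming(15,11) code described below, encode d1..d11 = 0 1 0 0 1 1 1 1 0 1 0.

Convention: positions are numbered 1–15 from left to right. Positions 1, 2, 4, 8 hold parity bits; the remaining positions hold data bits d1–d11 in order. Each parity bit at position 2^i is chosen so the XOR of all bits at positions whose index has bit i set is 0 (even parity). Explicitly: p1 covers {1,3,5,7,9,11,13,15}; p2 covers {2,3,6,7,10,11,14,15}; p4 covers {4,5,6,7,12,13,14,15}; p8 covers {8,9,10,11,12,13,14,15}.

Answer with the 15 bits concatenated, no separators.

110110011111010

Place data at non-parity positions: p1 p2 0 p4 1 0 0 p8 1 1 1 1 0 1 0
p1 (pos 1,3,5,7,9,11,13,15): XOR of data positions = 0⊕1⊕0⊕1⊕1⊕0⊕0 = 1
p2 (pos 2,3,6,7,10,11,14,15): XOR of data positions = 0⊕0⊕0⊕1⊕1⊕1⊕0 = 1
p4 (pos 4,5,6,7,12,13,14,15): XOR of data positions = 1⊕0⊕0⊕1⊕0⊕1⊕0 = 1
p8 (pos 8,9,10,11,12,13,14,15): XOR of data positions = 1⊕1⊕1⊕1⊕0⊕1⊕0 = 1
Codeword: 110110011111010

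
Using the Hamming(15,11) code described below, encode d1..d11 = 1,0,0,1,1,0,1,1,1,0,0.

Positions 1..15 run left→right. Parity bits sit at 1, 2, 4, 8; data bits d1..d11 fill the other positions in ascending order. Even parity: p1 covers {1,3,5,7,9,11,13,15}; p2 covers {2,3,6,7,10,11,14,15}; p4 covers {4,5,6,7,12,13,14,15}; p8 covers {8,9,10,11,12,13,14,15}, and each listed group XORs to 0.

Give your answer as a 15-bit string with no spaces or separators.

111100101011100

Place data at non-parity positions: p1 p2 1 p4 0 0 1 p8 1 0 1 1 1 0 0
p1 (pos 1,3,5,7,9,11,13,15): XOR of data positions = 1⊕0⊕1⊕1⊕1⊕1⊕0 = 1
p2 (pos 2,3,6,7,10,11,14,15): XOR of data positions = 1⊕0⊕1⊕0⊕1⊕0⊕0 = 1
p4 (pos 4,5,6,7,12,13,14,15): XOR of data positions = 0⊕0⊕1⊕1⊕1⊕0⊕0 = 1
p8 (pos 8,9,10,11,12,13,14,15): XOR of data positions = 1⊕0⊕1⊕1⊕1⊕0⊕0 = 0
Codeword: 111100101011100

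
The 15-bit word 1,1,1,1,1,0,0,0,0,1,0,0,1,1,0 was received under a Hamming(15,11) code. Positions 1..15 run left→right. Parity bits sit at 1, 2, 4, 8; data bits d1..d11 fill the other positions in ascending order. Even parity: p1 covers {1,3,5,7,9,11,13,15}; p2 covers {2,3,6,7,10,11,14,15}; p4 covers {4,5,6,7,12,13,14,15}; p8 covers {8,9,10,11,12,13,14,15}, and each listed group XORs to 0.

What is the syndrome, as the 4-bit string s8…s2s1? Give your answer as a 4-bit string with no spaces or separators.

1000

s1 (pos 1,3,5,7,9,11,13,15): 1⊕1⊕1⊕0⊕0⊕0⊕1⊕0 = 0
s2 (pos 2,3,6,7,10,11,14,15): 1⊕1⊕0⊕0⊕1⊕0⊕1⊕0 = 0
s4 (pos 4,5,6,7,12,13,14,15): 1⊕1⊕0⊕0⊕0⊕1⊕1⊕0 = 0
s8 (pos 8,9,10,11,12,13,14,15): 0⊕0⊕1⊕0⊕0⊕1⊕1⊕0 = 1
Syndrome s8…s1 = 1000 → error at position 8.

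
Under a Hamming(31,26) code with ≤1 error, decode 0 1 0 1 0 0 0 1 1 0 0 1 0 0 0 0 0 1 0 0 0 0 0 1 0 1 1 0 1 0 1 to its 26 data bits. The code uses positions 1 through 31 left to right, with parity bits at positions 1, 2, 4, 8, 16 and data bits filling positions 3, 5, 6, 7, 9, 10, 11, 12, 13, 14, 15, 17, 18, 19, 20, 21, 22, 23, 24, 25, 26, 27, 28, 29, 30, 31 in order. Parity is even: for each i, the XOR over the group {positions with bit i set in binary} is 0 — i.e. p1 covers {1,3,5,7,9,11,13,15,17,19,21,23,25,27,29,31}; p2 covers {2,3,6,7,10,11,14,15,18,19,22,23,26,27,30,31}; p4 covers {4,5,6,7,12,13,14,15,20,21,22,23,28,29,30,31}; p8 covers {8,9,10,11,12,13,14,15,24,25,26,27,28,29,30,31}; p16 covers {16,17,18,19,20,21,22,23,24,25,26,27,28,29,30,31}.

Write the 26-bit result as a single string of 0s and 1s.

00001001000010000010110101

s1 (pos 1,3,5,7,9,11,13,15,17,19,21,23,25,27,29,31): 0⊕0⊕0⊕0⊕1⊕0⊕0⊕0⊕0⊕0⊕0⊕0⊕0⊕1⊕1⊕1 = 0
s2 (pos 2,3,6,7,10,11,14,15,18,19,22,23,26,27,30,31): 1⊕0⊕0⊕0⊕0⊕0⊕0⊕0⊕1⊕0⊕0⊕0⊕1⊕1⊕0⊕1 = 1
s4 (pos 4,5,6,7,12,13,14,15,20,21,22,23,28,29,30,31): 1⊕0⊕0⊕0⊕1⊕0⊕0⊕0⊕0⊕0⊕0⊕0⊕0⊕1⊕0⊕1 = 0
s8 (pos 8,9,10,11,12,13,14,15,24,25,26,27,28,29,30,31): 1⊕1⊕0⊕0⊕1⊕0⊕0⊕0⊕1⊕0⊕1⊕1⊕0⊕1⊕0⊕1 = 0
s16 (pos 16,17,18,19,20,21,22,23,24,25,26,27,28,29,30,31): 0⊕0⊕1⊕0⊕0⊕0⊕0⊕0⊕1⊕0⊕1⊕1⊕0⊕1⊕0⊕1 = 0
Syndrome s16…s1 = 00010 → error at position 2.
Flip position 2: 0101000110010000010000010110101 → 0001000110010000010000010110101
Read data bits from positions 3,5,6,7,9,10,11,12,13,14,15,17,18,19,20,21,22,23,24,25,26,27,28,29,30,31: 00001001000010000010110101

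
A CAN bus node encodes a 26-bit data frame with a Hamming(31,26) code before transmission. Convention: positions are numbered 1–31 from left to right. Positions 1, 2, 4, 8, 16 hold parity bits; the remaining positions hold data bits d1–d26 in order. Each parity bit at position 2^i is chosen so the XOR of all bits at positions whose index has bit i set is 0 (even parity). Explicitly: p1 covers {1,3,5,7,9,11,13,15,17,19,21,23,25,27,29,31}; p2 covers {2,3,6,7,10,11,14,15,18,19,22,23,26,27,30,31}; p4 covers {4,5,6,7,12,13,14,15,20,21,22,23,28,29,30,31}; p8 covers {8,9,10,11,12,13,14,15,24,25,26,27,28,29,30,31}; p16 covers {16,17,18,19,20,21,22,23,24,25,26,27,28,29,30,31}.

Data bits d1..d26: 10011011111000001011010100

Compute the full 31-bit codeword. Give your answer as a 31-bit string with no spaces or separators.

1111001010111111000001011010100

Place data at non-parity positions: p1 p2 1 p4 0 0 1 p8 1 0 1 1 1 1 1 p16 0 0 0 0 0 1 0 1 1 0 1 0 1 0 0
p1 (pos 1,3,5,7,9,11,13,15,17,19,21,23,25,27,29,31): XOR of data positions = 1⊕0⊕1⊕1⊕1⊕1⊕1⊕0⊕0⊕0⊕0⊕1⊕1⊕1⊕0 = 1
p2 (pos 2,3,6,7,10,11,14,15,18,19,22,23,26,27,30,31): XOR of data positions = 1⊕0⊕1⊕0⊕1⊕1⊕1⊕0⊕0⊕1⊕0⊕0⊕1⊕0⊕0 = 1
p4 (pos 4,5,6,7,12,13,14,15,20,21,22,23,28,29,30,31): XOR of data positions = 0⊕0⊕1⊕1⊕1⊕1⊕1⊕0⊕0⊕1⊕0⊕0⊕1⊕0⊕0 = 1
p8 (pos 8,9,10,11,12,13,14,15,24,25,26,27,28,29,30,31): XOR of data positions = 1⊕0⊕1⊕1⊕1⊕1⊕1⊕1⊕1⊕0⊕1⊕0⊕1⊕0⊕0 = 0
p16 (pos 16,17,18,19,20,21,22,23,24,25,26,27,28,29,30,31): XOR of data positions = 0⊕0⊕0⊕0⊕0⊕1⊕0⊕1⊕1⊕0⊕1⊕0⊕1⊕0⊕0 = 1
Codeword: 1111001010111111000001011010100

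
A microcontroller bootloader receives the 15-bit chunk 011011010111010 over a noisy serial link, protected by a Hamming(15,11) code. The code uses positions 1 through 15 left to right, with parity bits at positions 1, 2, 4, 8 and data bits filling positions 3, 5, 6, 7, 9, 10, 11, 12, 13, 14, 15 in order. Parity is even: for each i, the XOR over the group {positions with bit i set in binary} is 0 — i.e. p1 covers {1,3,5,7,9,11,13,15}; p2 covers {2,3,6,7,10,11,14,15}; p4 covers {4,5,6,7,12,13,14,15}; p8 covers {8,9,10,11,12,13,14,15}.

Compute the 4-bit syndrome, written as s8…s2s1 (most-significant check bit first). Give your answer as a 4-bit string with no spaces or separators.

s1 (pos 1,3,5,7,9,11,13,15): 0⊕1⊕1⊕0⊕0⊕1⊕0⊕0 = 1
s2 (pos 2,3,6,7,10,11,14,15): 1⊕1⊕1⊕0⊕1⊕1⊕1⊕0 = 0
s4 (pos 4,5,6,7,12,13,14,15): 0⊕1⊕1⊕0⊕1⊕0⊕1⊕0 = 0
s8 (pos 8,9,10,11,12,13,14,15): 1⊕0⊕1⊕1⊕1⊕0⊕1⊕0 = 1
Syndrome s8…s1 = 1001 → error at position 9.

1001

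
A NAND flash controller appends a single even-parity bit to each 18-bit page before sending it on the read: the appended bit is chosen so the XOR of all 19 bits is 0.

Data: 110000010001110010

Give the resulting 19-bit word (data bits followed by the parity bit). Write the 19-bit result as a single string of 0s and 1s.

1100000100011100101

XOR of the 18 data bits: 1⊕1⊕0⊕0⊕0⊕0⊕0⊕1⊕0⊕0⊕0⊕1⊕1⊕1⊕0⊕0⊕1⊕0 = 1
Parity bit = 1 (so all 19 bits XOR to 0).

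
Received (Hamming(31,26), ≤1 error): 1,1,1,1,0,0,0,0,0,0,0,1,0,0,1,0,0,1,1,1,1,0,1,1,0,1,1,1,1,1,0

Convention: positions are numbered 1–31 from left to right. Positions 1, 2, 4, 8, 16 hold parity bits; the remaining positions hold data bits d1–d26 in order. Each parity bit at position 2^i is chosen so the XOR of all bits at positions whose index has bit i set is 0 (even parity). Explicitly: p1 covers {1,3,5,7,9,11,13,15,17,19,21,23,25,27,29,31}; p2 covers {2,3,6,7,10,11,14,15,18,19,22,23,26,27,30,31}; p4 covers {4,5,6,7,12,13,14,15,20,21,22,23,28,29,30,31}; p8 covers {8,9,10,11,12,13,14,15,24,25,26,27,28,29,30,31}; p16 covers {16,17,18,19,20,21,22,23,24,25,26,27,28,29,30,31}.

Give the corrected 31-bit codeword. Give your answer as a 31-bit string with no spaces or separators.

1111000000010010011111110111110

s1 (pos 1,3,5,7,9,11,13,15,17,19,21,23,25,27,29,31): 1⊕1⊕0⊕0⊕0⊕0⊕0⊕1⊕0⊕1⊕1⊕1⊕0⊕1⊕1⊕0 = 0
s2 (pos 2,3,6,7,10,11,14,15,18,19,22,23,26,27,30,31): 1⊕1⊕0⊕0⊕0⊕0⊕0⊕1⊕1⊕1⊕0⊕1⊕1⊕1⊕1⊕0 = 1
s4 (pos 4,5,6,7,12,13,14,15,20,21,22,23,28,29,30,31): 1⊕0⊕0⊕0⊕1⊕0⊕0⊕1⊕1⊕1⊕0⊕1⊕1⊕1⊕1⊕0 = 1
s8 (pos 8,9,10,11,12,13,14,15,24,25,26,27,28,29,30,31): 0⊕0⊕0⊕0⊕1⊕0⊕0⊕1⊕1⊕0⊕1⊕1⊕1⊕1⊕1⊕0 = 0
s16 (pos 16,17,18,19,20,21,22,23,24,25,26,27,28,29,30,31): 0⊕0⊕1⊕1⊕1⊕1⊕0⊕1⊕1⊕0⊕1⊕1⊕1⊕1⊕1⊕0 = 1
Syndrome s16…s1 = 10110 → error at position 22.
Flip position 22: 1111000000010010011110110111110 → 1111000000010010011111110111110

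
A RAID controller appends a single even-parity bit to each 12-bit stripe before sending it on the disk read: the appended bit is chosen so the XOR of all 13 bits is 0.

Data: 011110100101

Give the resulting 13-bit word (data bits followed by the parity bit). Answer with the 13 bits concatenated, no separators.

XOR of the 12 data bits: 0⊕1⊕1⊕1⊕1⊕0⊕1⊕0⊕0⊕1⊕0⊕1 = 1
Parity bit = 1 (so all 13 bits XOR to 0).

0111101001011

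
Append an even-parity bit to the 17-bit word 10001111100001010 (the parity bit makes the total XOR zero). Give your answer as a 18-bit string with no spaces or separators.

100011111000010100

XOR of the 17 data bits: 1⊕0⊕0⊕0⊕1⊕1⊕1⊕1⊕1⊕0⊕0⊕0⊕0⊕1⊕0⊕1⊕0 = 0
Parity bit = 0 (so all 18 bits XOR to 0).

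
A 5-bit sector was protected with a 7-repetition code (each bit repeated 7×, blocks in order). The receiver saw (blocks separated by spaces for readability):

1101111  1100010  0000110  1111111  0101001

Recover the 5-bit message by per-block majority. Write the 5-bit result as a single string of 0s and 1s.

Block 1 (1101111): 6 ones → 1
Block 2 (1100010): 3 ones → 0
Block 3 (0000110): 2 ones → 0
Block 4 (1111111): 7 ones → 1
Block 5 (0101001): 3 ones → 0

10010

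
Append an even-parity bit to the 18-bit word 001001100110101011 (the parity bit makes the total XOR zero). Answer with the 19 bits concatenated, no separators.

0010011001101010111

XOR of the 18 data bits: 0⊕0⊕1⊕0⊕0⊕1⊕1⊕0⊕0⊕1⊕1⊕0⊕1⊕0⊕1⊕0⊕1⊕1 = 1
Parity bit = 1 (so all 19 bits XOR to 0).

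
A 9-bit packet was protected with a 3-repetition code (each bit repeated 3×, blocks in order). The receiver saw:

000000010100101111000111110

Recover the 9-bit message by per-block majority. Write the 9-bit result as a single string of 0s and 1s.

Block 1 (000): 0 ones → 0
Block 2 (000): 0 ones → 0
Block 3 (010): 1 one → 0
Block 4 (100): 1 one → 0
Block 5 (101): 2 ones → 1
Block 6 (111): 3 ones → 1
Block 7 (000): 0 ones → 0
Block 8 (111): 3 ones → 1
Block 9 (110): 2 ones → 1

000011011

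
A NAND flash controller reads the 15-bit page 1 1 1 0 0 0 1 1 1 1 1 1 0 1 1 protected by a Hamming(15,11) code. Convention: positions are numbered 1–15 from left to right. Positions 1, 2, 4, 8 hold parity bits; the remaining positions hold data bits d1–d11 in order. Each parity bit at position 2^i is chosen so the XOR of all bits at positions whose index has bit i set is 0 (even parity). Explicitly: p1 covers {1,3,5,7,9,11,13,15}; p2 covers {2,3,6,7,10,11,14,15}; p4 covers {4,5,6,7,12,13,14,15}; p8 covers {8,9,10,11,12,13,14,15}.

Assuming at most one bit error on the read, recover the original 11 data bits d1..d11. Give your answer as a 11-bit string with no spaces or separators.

s1 (pos 1,3,5,7,9,11,13,15): 1⊕1⊕0⊕1⊕1⊕1⊕0⊕1 = 0
s2 (pos 2,3,6,7,10,11,14,15): 1⊕1⊕0⊕1⊕1⊕1⊕1⊕1 = 1
s4 (pos 4,5,6,7,12,13,14,15): 0⊕0⊕0⊕1⊕1⊕0⊕1⊕1 = 0
s8 (pos 8,9,10,11,12,13,14,15): 1⊕1⊕1⊕1⊕1⊕0⊕1⊕1 = 1
Syndrome s8…s1 = 1010 → error at position 10.
Flip position 10: 111000111111011 → 111000111011011
Read data bits from positions 3,5,6,7,9,10,11,12,13,14,15: 10011011011

10011011011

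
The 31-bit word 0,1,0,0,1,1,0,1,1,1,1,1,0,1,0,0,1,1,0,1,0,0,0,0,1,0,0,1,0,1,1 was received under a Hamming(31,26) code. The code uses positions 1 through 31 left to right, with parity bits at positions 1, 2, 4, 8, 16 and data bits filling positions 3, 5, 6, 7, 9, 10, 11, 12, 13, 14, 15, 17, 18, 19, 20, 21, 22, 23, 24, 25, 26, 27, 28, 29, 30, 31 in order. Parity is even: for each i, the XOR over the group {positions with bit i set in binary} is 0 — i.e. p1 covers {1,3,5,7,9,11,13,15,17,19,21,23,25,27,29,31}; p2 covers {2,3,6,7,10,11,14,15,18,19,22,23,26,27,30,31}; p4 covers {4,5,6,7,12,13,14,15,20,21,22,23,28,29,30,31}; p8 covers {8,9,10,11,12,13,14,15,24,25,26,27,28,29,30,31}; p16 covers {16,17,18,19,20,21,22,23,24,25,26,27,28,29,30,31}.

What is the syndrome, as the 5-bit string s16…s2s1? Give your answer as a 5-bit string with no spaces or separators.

s1 (pos 1,3,5,7,9,11,13,15,17,19,21,23,25,27,29,31): 0⊕0⊕1⊕0⊕1⊕1⊕0⊕0⊕1⊕0⊕0⊕0⊕1⊕0⊕0⊕1 = 0
s2 (pos 2,3,6,7,10,11,14,15,18,19,22,23,26,27,30,31): 1⊕0⊕1⊕0⊕1⊕1⊕1⊕0⊕1⊕0⊕0⊕0⊕0⊕0⊕1⊕1 = 0
s4 (pos 4,5,6,7,12,13,14,15,20,21,22,23,28,29,30,31): 0⊕1⊕1⊕0⊕1⊕0⊕1⊕0⊕1⊕0⊕0⊕0⊕1⊕0⊕1⊕1 = 0
s8 (pos 8,9,10,11,12,13,14,15,24,25,26,27,28,29,30,31): 1⊕1⊕1⊕1⊕1⊕0⊕1⊕0⊕0⊕1⊕0⊕0⊕1⊕0⊕1⊕1 = 0
s16 (pos 16,17,18,19,20,21,22,23,24,25,26,27,28,29,30,31): 0⊕1⊕1⊕0⊕1⊕0⊕0⊕0⊕0⊕1⊕0⊕0⊕1⊕0⊕1⊕1 = 1
Syndrome s16…s1 = 10000 → error at position 16.

10000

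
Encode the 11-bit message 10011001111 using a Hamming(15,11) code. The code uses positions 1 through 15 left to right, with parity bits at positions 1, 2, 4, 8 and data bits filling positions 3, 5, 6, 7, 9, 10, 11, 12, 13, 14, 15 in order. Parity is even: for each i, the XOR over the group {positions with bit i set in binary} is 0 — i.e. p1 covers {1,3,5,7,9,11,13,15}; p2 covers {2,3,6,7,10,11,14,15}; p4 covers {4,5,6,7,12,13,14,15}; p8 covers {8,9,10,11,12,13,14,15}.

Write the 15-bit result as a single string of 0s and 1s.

101100111001111

Place data at non-parity positions: p1 p2 1 p4 0 0 1 p8 1 0 0 1 1 1 1
p1 (pos 1,3,5,7,9,11,13,15): XOR of data positions = 1⊕0⊕1⊕1⊕0⊕1⊕1 = 1
p2 (pos 2,3,6,7,10,11,14,15): XOR of data positions = 1⊕0⊕1⊕0⊕0⊕1⊕1 = 0
p4 (pos 4,5,6,7,12,13,14,15): XOR of data positions = 0⊕0⊕1⊕1⊕1⊕1⊕1 = 1
p8 (pos 8,9,10,11,12,13,14,15): XOR of data positions = 1⊕0⊕0⊕1⊕1⊕1⊕1 = 1
Codeword: 101100111001111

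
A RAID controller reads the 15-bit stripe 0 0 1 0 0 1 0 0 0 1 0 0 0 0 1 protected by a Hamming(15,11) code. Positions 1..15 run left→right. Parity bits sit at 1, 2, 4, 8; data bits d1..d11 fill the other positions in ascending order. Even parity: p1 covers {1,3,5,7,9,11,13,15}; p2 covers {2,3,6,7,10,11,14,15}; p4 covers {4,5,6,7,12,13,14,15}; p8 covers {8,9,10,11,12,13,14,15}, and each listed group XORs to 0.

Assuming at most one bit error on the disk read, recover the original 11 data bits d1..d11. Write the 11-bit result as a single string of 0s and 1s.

10100100001

s1 (pos 1,3,5,7,9,11,13,15): 0⊕1⊕0⊕0⊕0⊕0⊕0⊕1 = 0
s2 (pos 2,3,6,7,10,11,14,15): 0⊕1⊕1⊕0⊕1⊕0⊕0⊕1 = 0
s4 (pos 4,5,6,7,12,13,14,15): 0⊕0⊕1⊕0⊕0⊕0⊕0⊕1 = 0
s8 (pos 8,9,10,11,12,13,14,15): 0⊕0⊕1⊕0⊕0⊕0⊕0⊕1 = 0
Syndrome s8…s1 = 0000 → no error.
Read data bits from positions 3,5,6,7,9,10,11,12,13,14,15: 10100100001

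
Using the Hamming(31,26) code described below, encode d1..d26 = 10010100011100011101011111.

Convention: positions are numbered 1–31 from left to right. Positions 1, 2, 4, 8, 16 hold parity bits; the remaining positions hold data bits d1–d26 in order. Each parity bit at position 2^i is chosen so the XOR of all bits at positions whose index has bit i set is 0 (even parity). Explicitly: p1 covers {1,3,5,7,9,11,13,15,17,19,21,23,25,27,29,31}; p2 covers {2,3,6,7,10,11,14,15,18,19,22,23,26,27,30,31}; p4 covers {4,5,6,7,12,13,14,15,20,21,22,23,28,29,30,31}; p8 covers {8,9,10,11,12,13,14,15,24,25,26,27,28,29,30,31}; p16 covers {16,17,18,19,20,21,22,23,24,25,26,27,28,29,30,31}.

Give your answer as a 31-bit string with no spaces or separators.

0010001101000110100011101011111

Place data at non-parity positions: p1 p2 1 p4 0 0 1 p8 0 1 0 0 0 1 1 p16 1 0 0 0 1 1 1 0 1 0 1 1 1 1 1
p1 (pos 1,3,5,7,9,11,13,15,17,19,21,23,25,27,29,31): XOR of data positions = 1⊕0⊕1⊕0⊕0⊕0⊕1⊕1⊕0⊕1⊕1⊕1⊕1⊕1⊕1 = 0
p2 (pos 2,3,6,7,10,11,14,15,18,19,22,23,26,27,30,31): XOR of data positions = 1⊕0⊕1⊕1⊕0⊕1⊕1⊕0⊕0⊕1⊕1⊕0⊕1⊕1⊕1 = 0
p4 (pos 4,5,6,7,12,13,14,15,20,21,22,23,28,29,30,31): XOR of data positions = 0⊕0⊕1⊕0⊕0⊕1⊕1⊕0⊕1⊕1⊕1⊕1⊕1⊕1⊕1 = 0
p8 (pos 8,9,10,11,12,13,14,15,24,25,26,27,28,29,30,31): XOR of data positions = 0⊕1⊕0⊕0⊕0⊕1⊕1⊕0⊕1⊕0⊕1⊕1⊕1⊕1⊕1 = 1
p16 (pos 16,17,18,19,20,21,22,23,24,25,26,27,28,29,30,31): XOR of data positions = 1⊕0⊕0⊕0⊕1⊕1⊕1⊕0⊕1⊕0⊕1⊕1⊕1⊕1⊕1 = 0
Codeword: 0010001101000110100011101011111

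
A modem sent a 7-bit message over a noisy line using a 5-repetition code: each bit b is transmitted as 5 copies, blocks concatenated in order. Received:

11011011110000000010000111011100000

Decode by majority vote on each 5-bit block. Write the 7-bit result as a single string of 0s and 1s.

Block 1 (11011): 4 ones → 1
Block 2 (01111): 4 ones → 1
Block 3 (00000): 0 ones → 0
Block 4 (00010): 1 one → 0
Block 5 (00011): 2 ones → 0
Block 6 (10111): 4 ones → 1
Block 7 (00000): 0 ones → 0

1100010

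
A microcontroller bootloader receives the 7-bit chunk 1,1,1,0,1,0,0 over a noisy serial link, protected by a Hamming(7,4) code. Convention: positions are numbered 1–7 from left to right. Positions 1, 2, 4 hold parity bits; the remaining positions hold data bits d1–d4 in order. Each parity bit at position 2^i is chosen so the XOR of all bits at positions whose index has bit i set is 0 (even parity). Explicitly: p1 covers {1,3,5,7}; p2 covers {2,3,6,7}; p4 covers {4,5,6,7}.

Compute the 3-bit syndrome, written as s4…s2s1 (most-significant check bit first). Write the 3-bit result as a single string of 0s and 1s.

s1 (pos 1,3,5,7): 1⊕1⊕1⊕0 = 1
s2 (pos 2,3,6,7): 1⊕1⊕0⊕0 = 0
s4 (pos 4,5,6,7): 0⊕1⊕0⊕0 = 1
Syndrome s4…s1 = 101 → error at position 5.

101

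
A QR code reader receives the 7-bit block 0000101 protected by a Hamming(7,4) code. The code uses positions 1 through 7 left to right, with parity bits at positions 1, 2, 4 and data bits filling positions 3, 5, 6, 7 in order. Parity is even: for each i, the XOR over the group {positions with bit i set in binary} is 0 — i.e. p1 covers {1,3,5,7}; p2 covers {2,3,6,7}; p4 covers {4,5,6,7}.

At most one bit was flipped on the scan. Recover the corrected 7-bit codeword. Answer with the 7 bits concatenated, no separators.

s1 (pos 1,3,5,7): 0⊕0⊕1⊕1 = 0
s2 (pos 2,3,6,7): 0⊕0⊕0⊕1 = 1
s4 (pos 4,5,6,7): 0⊕1⊕0⊕1 = 0
Syndrome s4…s1 = 010 → error at position 2.
Flip position 2: 0000101 → 0100101

0100101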